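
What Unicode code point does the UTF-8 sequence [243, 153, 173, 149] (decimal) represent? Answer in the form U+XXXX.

U+D9B55

Leading byte 0xF3 = 11110011 matches 11110xxx → 4-byte sequence.
Byte 1: 0xF3 = 11110011, payload 011 (3 bits).
Byte 2: 0x99 = 10011001 (10xxxxxx ✓), payload 011001.
Byte 3: 0xAD = 10101101 (10xxxxxx ✓), payload 101101.
Byte 4: 0x95 = 10010101 (10xxxxxx ✓), payload 010101.
Concatenate: 011011001101101010101 = 0xD9B55 (21 bits → U+D9B55).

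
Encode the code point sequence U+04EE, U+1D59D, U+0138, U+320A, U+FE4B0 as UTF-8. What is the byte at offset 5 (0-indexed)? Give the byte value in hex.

U+04EE → 2-byte form D3 AE at offsets 0–1.
U+1D59D → 4-byte form F0 9D 96 9D at offsets 2–5.
Offset 5 falls in char 2's range; it's byte 4 of F0 9D 96 9D = 0x9D.

0x9D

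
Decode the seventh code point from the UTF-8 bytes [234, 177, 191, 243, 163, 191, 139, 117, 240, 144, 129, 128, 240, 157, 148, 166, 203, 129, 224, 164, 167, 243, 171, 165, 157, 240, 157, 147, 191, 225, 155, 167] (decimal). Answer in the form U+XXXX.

Offset 0: leading byte 0xEA = 11101010 → 3-byte char #1 = EA B1 BF.
Offset 3: leading byte 0xF3 = 11110011 → 4-byte char #2 = F3 A3 BF 8B.
Offset 7: leading byte 0x75 = 01110101 → 1-byte char #3 = 75.
Offset 8: leading byte 0xF0 = 11110000 → 4-byte char #4 = F0 90 81 80.
Offset 12: leading byte 0xF0 = 11110000 → 4-byte char #5 = F0 9D 94 A6.
Offset 16: leading byte 0xCB = 11001011 → 2-byte char #6 = CB 81.
Offset 18: leading byte 0xE0 = 11100000 → 3-byte char #7 = E0 A4 A7.
Leading byte 0xE0 = 11100000 matches 1110xxxx → 3-byte sequence.
Byte 1: 0xE0 = 11100000, payload 0000 (4 bits).
Byte 2: 0xA4 = 10100100 (10xxxxxx ✓), payload 100100.
Byte 3: 0xA7 = 10100111 (10xxxxxx ✓), payload 100111.
Concatenate: 0000100100100111 = 0x927 (16 bits → U+0927).

U+0927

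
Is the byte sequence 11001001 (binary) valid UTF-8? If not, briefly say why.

invalid (sequence truncated)

Leading byte 0xC9 = 11001001 → 2-byte form, but only 1 byte is present.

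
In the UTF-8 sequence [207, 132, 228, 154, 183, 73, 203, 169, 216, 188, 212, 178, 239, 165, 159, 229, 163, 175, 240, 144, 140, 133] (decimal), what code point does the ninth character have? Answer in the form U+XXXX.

Offset 0: leading byte 0xCF = 11001111 → 2-byte char #1 = CF 84.
Offset 2: leading byte 0xE4 = 11100100 → 3-byte char #2 = E4 9A B7.
Offset 5: leading byte 0x49 = 01001001 → 1-byte char #3 = 49.
Offset 6: leading byte 0xCB = 11001011 → 2-byte char #4 = CB A9.
Offset 8: leading byte 0xD8 = 11011000 → 2-byte char #5 = D8 BC.
Offset 10: leading byte 0xD4 = 11010100 → 2-byte char #6 = D4 B2.
Offset 12: leading byte 0xEF = 11101111 → 3-byte char #7 = EF A5 9F.
Offset 15: leading byte 0xE5 = 11100101 → 3-byte char #8 = E5 A3 AF.
Offset 18: leading byte 0xF0 = 11110000 → 4-byte char #9 = F0 90 8C 85.
Leading byte 0xF0 = 11110000 matches 11110xxx → 4-byte sequence.
Byte 1: 0xF0 = 11110000, payload 000 (3 bits).
Byte 2: 0x90 = 10010000 (10xxxxxx ✓), payload 010000.
Byte 3: 0x8C = 10001100 (10xxxxxx ✓), payload 001100.
Byte 4: 0x85 = 10000101 (10xxxxxx ✓), payload 000101.
Concatenate: 000010000001100000101 = 0x10305 (21 bits → U+10305).

U+10305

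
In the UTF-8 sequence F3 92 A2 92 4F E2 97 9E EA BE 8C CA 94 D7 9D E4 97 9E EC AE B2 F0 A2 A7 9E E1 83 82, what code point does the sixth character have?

Offset 0: leading byte 0xF3 = 11110011 → 4-byte char #1 = F3 92 A2 92.
Offset 4: leading byte 0x4F = 01001111 → 1-byte char #2 = 4F.
Offset 5: leading byte 0xE2 = 11100010 → 3-byte char #3 = E2 97 9E.
Offset 8: leading byte 0xEA = 11101010 → 3-byte char #4 = EA BE 8C.
Offset 11: leading byte 0xCA = 11001010 → 2-byte char #5 = CA 94.
Offset 13: leading byte 0xD7 = 11010111 → 2-byte char #6 = D7 9D.
Leading byte 0xD7 = 11010111 matches 110xxxxx → 2-byte sequence.
Byte 1: 0xD7 = 11010111, payload 10111 (5 bits).
Byte 2: 0x9D = 10011101 (10xxxxxx ✓), payload 011101.
Concatenate: 10111011101 = 0x5DD (11 bits → U+05DD).

U+05DD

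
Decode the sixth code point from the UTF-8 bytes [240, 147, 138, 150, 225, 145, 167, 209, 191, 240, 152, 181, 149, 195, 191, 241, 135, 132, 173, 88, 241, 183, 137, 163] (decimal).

Offset 0: leading byte 0xF0 = 11110000 → 4-byte char #1 = F0 93 8A 96.
Offset 4: leading byte 0xE1 = 11100001 → 3-byte char #2 = E1 91 A7.
Offset 7: leading byte 0xD1 = 11010001 → 2-byte char #3 = D1 BF.
Offset 9: leading byte 0xF0 = 11110000 → 4-byte char #4 = F0 98 B5 95.
Offset 13: leading byte 0xC3 = 11000011 → 2-byte char #5 = C3 BF.
Offset 15: leading byte 0xF1 = 11110001 → 4-byte char #6 = F1 87 84 AD.
Leading byte 0xF1 = 11110001 matches 11110xxx → 4-byte sequence.
Byte 1: 0xF1 = 11110001, payload 001 (3 bits).
Byte 2: 0x87 = 10000111 (10xxxxxx ✓), payload 000111.
Byte 3: 0x84 = 10000100 (10xxxxxx ✓), payload 000100.
Byte 4: 0xAD = 10101101 (10xxxxxx ✓), payload 101101.
Concatenate: 001000111000100101101 = 0x4712D (21 bits → U+4712D).

U+4712D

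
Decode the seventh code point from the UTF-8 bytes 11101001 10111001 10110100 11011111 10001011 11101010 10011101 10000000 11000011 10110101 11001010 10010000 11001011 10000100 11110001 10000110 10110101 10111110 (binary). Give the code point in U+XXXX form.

Offset 0: leading byte 0xE9 = 11101001 → 3-byte char #1 = E9 B9 B4.
Offset 3: leading byte 0xDF = 11011111 → 2-byte char #2 = DF 8B.
Offset 5: leading byte 0xEA = 11101010 → 3-byte char #3 = EA 9D 80.
Offset 8: leading byte 0xC3 = 11000011 → 2-byte char #4 = C3 B5.
Offset 10: leading byte 0xCA = 11001010 → 2-byte char #5 = CA 90.
Offset 12: leading byte 0xCB = 11001011 → 2-byte char #6 = CB 84.
Offset 14: leading byte 0xF1 = 11110001 → 4-byte char #7 = F1 86 B5 BE.
Leading byte 0xF1 = 11110001 matches 11110xxx → 4-byte sequence.
Byte 1: 0xF1 = 11110001, payload 001 (3 bits).
Byte 2: 0x86 = 10000110 (10xxxxxx ✓), payload 000110.
Byte 3: 0xB5 = 10110101 (10xxxxxx ✓), payload 110101.
Byte 4: 0xBE = 10111110 (10xxxxxx ✓), payload 111110.
Concatenate: 001000110110101111110 = 0x46D7E (21 bits → U+46D7E).

U+46D7E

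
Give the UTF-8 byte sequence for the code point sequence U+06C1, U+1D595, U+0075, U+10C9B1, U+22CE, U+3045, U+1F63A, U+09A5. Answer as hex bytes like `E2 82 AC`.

DB 81 F0 9D 96 95 75 F4 8C A6 B1 E2 8B 8E E3 81 85 F0 9F 98 BA E0 A6 A5

U+06C1: 2-byte form → DB 81.
U+1D595: 4-byte form → F0 9D 96 95.
U+0075: 1-byte form → 75.
U+10C9B1: 4-byte form → F4 8C A6 B1.
U+22CE: 3-byte form → E2 8B 8E.
U+3045: 3-byte form → E3 81 85.
U+1F63A: 4-byte form → F0 9F 98 BA.
U+09A5: 3-byte form → E0 A6 A5.
Concatenated (24 bytes): DB 81 F0 9D 96 95 75 F4 8C A6 B1 E2 8B 8E E3 81 85 F0 9F 98 BA E0 A6 A5.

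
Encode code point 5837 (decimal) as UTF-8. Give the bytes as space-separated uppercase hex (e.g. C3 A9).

U+16CD = 0x16CD = 5837 decimal. In range U+0800–U+FFFF → 3-byte form: 1110xxxx 10xxxxxx 10xxxxxx.
Binary (16 bits): 0001011011001101.
Split 4+6+6: 0001 | 011011 | 001101.
Byte 1: 11100001 = 0xE1.
Byte 2: 10011011 = 0x9B.
Byte 3: 10001101 = 0x8D.

E1 9B 8D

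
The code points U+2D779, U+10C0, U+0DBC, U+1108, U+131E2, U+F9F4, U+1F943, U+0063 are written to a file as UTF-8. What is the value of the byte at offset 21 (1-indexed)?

0xF0

1-indexed offset 21 is 0-indexed offset 20.
U+2D779 → 4-byte form F0 AD 9D B9 at offsets 0–3.
U+10C0 → 3-byte form E1 83 80 at offsets 4–6.
U+0DBC → 3-byte form E0 B6 BC at offsets 7–9.
U+1108 → 3-byte form E1 84 88 at offsets 10–12.
U+131E2 → 4-byte form F0 93 87 A2 at offsets 13–16.
U+F9F4 → 3-byte form EF A7 B4 at offsets 17–19.
U+1F943 → 4-byte form F0 9F A5 83 at offsets 20–23.
Offset 20 falls in char 7's range; it's byte 1 of F0 9F A5 83 = 0xF0.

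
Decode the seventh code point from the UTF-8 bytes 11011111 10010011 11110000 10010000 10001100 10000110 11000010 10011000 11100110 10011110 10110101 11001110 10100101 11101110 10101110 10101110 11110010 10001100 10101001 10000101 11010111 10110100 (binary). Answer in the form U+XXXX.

Offset 0: leading byte 0xDF = 11011111 → 2-byte char #1 = DF 93.
Offset 2: leading byte 0xF0 = 11110000 → 4-byte char #2 = F0 90 8C 86.
Offset 6: leading byte 0xC2 = 11000010 → 2-byte char #3 = C2 98.
Offset 8: leading byte 0xE6 = 11100110 → 3-byte char #4 = E6 9E B5.
Offset 11: leading byte 0xCE = 11001110 → 2-byte char #5 = CE A5.
Offset 13: leading byte 0xEE = 11101110 → 3-byte char #6 = EE AE AE.
Offset 16: leading byte 0xF2 = 11110010 → 4-byte char #7 = F2 8C A9 85.
Leading byte 0xF2 = 11110010 matches 11110xxx → 4-byte sequence.
Byte 1: 0xF2 = 11110010, payload 010 (3 bits).
Byte 2: 0x8C = 10001100 (10xxxxxx ✓), payload 001100.
Byte 3: 0xA9 = 10101001 (10xxxxxx ✓), payload 101001.
Byte 4: 0x85 = 10000101 (10xxxxxx ✓), payload 000101.
Concatenate: 010001100101001000101 = 0x8CA45 (21 bits → U+8CA45).

U+8CA45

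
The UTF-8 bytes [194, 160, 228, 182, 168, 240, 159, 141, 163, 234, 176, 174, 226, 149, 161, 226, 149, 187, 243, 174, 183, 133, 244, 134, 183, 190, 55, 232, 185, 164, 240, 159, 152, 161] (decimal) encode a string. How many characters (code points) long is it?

Byte at offset 0: 0xC2 = 11000010 → 2-byte char (#1). Advance 2.
Byte at offset 2: 0xE4 = 11100100 → 3-byte char (#2). Advance 3.
Byte at offset 5: 0xF0 = 11110000 → 4-byte char (#3). Advance 4.
Byte at offset 9: 0xEA = 11101010 → 3-byte char (#4). Advance 3.
Byte at offset 12: 0xE2 = 11100010 → 3-byte char (#5). Advance 3.
Byte at offset 15: 0xE2 = 11100010 → 3-byte char (#6). Advance 3.
Byte at offset 18: 0xF3 = 11110011 → 4-byte char (#7). Advance 4.
Byte at offset 22: 0xF4 = 11110100 → 4-byte char (#8). Advance 4.
Byte at offset 26: 0x37 = 00110111 → 1-byte char (#9). Advance 1.
Byte at offset 27: 0xE8 = 11101000 → 3-byte char (#10). Advance 3.
Byte at offset 30: 0xF0 = 11110000 → 4-byte char (#11). Advance 4.
Reached end at offset 34 after 11 code points.

11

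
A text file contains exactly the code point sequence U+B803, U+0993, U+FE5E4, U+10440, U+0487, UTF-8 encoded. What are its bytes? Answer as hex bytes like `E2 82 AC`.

U+B803: 3-byte form → EB A0 83.
U+0993: 3-byte form → E0 A6 93.
U+FE5E4: 4-byte form → F3 BE 97 A4.
U+10440: 4-byte form → F0 90 91 80.
U+0487: 2-byte form → D2 87.
Concatenated (16 bytes): EB A0 83 E0 A6 93 F3 BE 97 A4 F0 90 91 80 D2 87.

EB A0 83 E0 A6 93 F3 BE 97 A4 F0 90 91 80 D2 87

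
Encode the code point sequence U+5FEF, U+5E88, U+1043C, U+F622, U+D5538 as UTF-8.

E5 BF AF E5 BA 88 F0 90 90 BC EF 98 A2 F3 95 94 B8

U+5FEF: 3-byte form → E5 BF AF.
U+5E88: 3-byte form → E5 BA 88.
U+1043C: 4-byte form → F0 90 90 BC.
U+F622: 3-byte form → EF 98 A2.
U+D5538: 4-byte form → F3 95 94 B8.
Concatenated (17 bytes): E5 BF AF E5 BA 88 F0 90 90 BC EF 98 A2 F3 95 94 B8.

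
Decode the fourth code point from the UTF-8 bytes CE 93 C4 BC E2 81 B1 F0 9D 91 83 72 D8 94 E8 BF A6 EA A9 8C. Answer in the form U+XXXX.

U+1D443

Offset 0: leading byte 0xCE = 11001110 → 2-byte char #1 = CE 93.
Offset 2: leading byte 0xC4 = 11000100 → 2-byte char #2 = C4 BC.
Offset 4: leading byte 0xE2 = 11100010 → 3-byte char #3 = E2 81 B1.
Offset 7: leading byte 0xF0 = 11110000 → 4-byte char #4 = F0 9D 91 83.
Leading byte 0xF0 = 11110000 matches 11110xxx → 4-byte sequence.
Byte 1: 0xF0 = 11110000, payload 000 (3 bits).
Byte 2: 0x9D = 10011101 (10xxxxxx ✓), payload 011101.
Byte 3: 0x91 = 10010001 (10xxxxxx ✓), payload 010001.
Byte 4: 0x83 = 10000011 (10xxxxxx ✓), payload 000011.
Concatenate: 000011101010001000011 = 0x1D443 (21 bits → U+1D443).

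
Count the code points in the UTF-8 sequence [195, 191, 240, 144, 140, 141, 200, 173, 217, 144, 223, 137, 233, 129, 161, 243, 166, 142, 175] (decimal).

Byte at offset 0: 0xC3 = 11000011 → 2-byte char (#1). Advance 2.
Byte at offset 2: 0xF0 = 11110000 → 4-byte char (#2). Advance 4.
Byte at offset 6: 0xC8 = 11001000 → 2-byte char (#3). Advance 2.
Byte at offset 8: 0xD9 = 11011001 → 2-byte char (#4). Advance 2.
Byte at offset 10: 0xDF = 11011111 → 2-byte char (#5). Advance 2.
Byte at offset 12: 0xE9 = 11101001 → 3-byte char (#6). Advance 3.
Byte at offset 15: 0xF3 = 11110011 → 4-byte char (#7). Advance 4.
Reached end at offset 19 after 7 code points.

7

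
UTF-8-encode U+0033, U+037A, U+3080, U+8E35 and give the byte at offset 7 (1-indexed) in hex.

1-indexed offset 7 is 0-indexed offset 6.
U+0033 → 1-byte form 33 at offsets 0–0.
U+037A → 2-byte form CD BA at offsets 1–2.
U+3080 → 3-byte form E3 82 80 at offsets 3–5.
U+8E35 → 3-byte form E8 B8 B5 at offsets 6–8.
Offset 6 falls in char 4's range; it's byte 1 of E8 B8 B5 = 0xE8.

0xE8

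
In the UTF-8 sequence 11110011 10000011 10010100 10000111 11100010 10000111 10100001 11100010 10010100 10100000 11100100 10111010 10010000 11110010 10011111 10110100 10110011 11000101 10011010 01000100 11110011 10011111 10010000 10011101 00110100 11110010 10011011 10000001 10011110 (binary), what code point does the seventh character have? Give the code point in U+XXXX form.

Offset 0: leading byte 0xF3 = 11110011 → 4-byte char #1 = F3 83 94 87.
Offset 4: leading byte 0xE2 = 11100010 → 3-byte char #2 = E2 87 A1.
Offset 7: leading byte 0xE2 = 11100010 → 3-byte char #3 = E2 94 A0.
Offset 10: leading byte 0xE4 = 11100100 → 3-byte char #4 = E4 BA 90.
Offset 13: leading byte 0xF2 = 11110010 → 4-byte char #5 = F2 9F B4 B3.
Offset 17: leading byte 0xC5 = 11000101 → 2-byte char #6 = C5 9A.
Offset 19: leading byte 0x44 = 01000100 → 1-byte char #7 = 44.
Leading byte 0x44 = 01000100 matches 0xxxxxxx → 1-byte sequence.
Byte 1: 0x44 = 01000100, payload 1000100 (7 bits).
Concatenate: 1000100 = 0x44 (7 bits → U+0044).

U+0044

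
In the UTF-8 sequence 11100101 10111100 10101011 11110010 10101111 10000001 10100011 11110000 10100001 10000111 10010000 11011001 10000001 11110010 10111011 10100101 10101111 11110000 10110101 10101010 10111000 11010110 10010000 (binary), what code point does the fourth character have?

U+0641

Offset 0: leading byte 0xE5 = 11100101 → 3-byte char #1 = E5 BC AB.
Offset 3: leading byte 0xF2 = 11110010 → 4-byte char #2 = F2 AF 81 A3.
Offset 7: leading byte 0xF0 = 11110000 → 4-byte char #3 = F0 A1 87 90.
Offset 11: leading byte 0xD9 = 11011001 → 2-byte char #4 = D9 81.
Leading byte 0xD9 = 11011001 matches 110xxxxx → 2-byte sequence.
Byte 1: 0xD9 = 11011001, payload 11001 (5 bits).
Byte 2: 0x81 = 10000001 (10xxxxxx ✓), payload 000001.
Concatenate: 11001000001 = 0x641 (11 bits → U+0641).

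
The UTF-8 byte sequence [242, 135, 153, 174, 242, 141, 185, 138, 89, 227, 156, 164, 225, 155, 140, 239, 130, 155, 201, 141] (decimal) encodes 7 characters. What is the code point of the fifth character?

U+16CC

Offset 0: leading byte 0xF2 = 11110010 → 4-byte char #1 = F2 87 99 AE.
Offset 4: leading byte 0xF2 = 11110010 → 4-byte char #2 = F2 8D B9 8A.
Offset 8: leading byte 0x59 = 01011001 → 1-byte char #3 = 59.
Offset 9: leading byte 0xE3 = 11100011 → 3-byte char #4 = E3 9C A4.
Offset 12: leading byte 0xE1 = 11100001 → 3-byte char #5 = E1 9B 8C.
Leading byte 0xE1 = 11100001 matches 1110xxxx → 3-byte sequence.
Byte 1: 0xE1 = 11100001, payload 0001 (4 bits).
Byte 2: 0x9B = 10011011 (10xxxxxx ✓), payload 011011.
Byte 3: 0x8C = 10001100 (10xxxxxx ✓), payload 001100.
Concatenate: 0001011011001100 = 0x16CC (16 bits → U+16CC).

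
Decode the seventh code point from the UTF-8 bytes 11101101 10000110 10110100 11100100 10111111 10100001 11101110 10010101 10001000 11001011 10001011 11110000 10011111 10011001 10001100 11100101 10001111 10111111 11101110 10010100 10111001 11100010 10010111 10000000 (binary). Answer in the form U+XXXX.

U+E539

Offset 0: leading byte 0xED = 11101101 → 3-byte char #1 = ED 86 B4.
Offset 3: leading byte 0xE4 = 11100100 → 3-byte char #2 = E4 BF A1.
Offset 6: leading byte 0xEE = 11101110 → 3-byte char #3 = EE 95 88.
Offset 9: leading byte 0xCB = 11001011 → 2-byte char #4 = CB 8B.
Offset 11: leading byte 0xF0 = 11110000 → 4-byte char #5 = F0 9F 99 8C.
Offset 15: leading byte 0xE5 = 11100101 → 3-byte char #6 = E5 8F BF.
Offset 18: leading byte 0xEE = 11101110 → 3-byte char #7 = EE 94 B9.
Leading byte 0xEE = 11101110 matches 1110xxxx → 3-byte sequence.
Byte 1: 0xEE = 11101110, payload 1110 (4 bits).
Byte 2: 0x94 = 10010100 (10xxxxxx ✓), payload 010100.
Byte 3: 0xB9 = 10111001 (10xxxxxx ✓), payload 111001.
Concatenate: 1110010100111001 = 0xE539 (16 bits → U+E539).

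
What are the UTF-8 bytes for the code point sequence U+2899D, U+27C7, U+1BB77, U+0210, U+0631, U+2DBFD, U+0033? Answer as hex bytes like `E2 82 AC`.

F0 A8 A6 9D E2 9F 87 F0 9B AD B7 C8 90 D8 B1 F0 AD AF BD 33

U+2899D: 4-byte form → F0 A8 A6 9D.
U+27C7: 3-byte form → E2 9F 87.
U+1BB77: 4-byte form → F0 9B AD B7.
U+0210: 2-byte form → C8 90.
U+0631: 2-byte form → D8 B1.
U+2DBFD: 4-byte form → F0 AD AF BD.
U+0033: 1-byte form → 33.
Concatenated (20 bytes): F0 A8 A6 9D E2 9F 87 F0 9B AD B7 C8 90 D8 B1 F0 AD AF BD 33.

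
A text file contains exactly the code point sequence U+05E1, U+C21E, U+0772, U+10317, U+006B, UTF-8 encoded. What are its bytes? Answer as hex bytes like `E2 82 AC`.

D7 A1 EC 88 9E DD B2 F0 90 8C 97 6B

U+05E1: 2-byte form → D7 A1.
U+C21E: 3-byte form → EC 88 9E.
U+0772: 2-byte form → DD B2.
U+10317: 4-byte form → F0 90 8C 97.
U+006B: 1-byte form → 6B.
Concatenated (12 bytes): D7 A1 EC 88 9E DD B2 F0 90 8C 97 6B.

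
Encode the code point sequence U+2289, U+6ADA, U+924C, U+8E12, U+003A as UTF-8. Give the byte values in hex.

E2 8A 89 E6 AB 9A E9 89 8C E8 B8 92 3A

U+2289: 3-byte form → E2 8A 89.
U+6ADA: 3-byte form → E6 AB 9A.
U+924C: 3-byte form → E9 89 8C.
U+8E12: 3-byte form → E8 B8 92.
U+003A: 1-byte form → 3A.
Concatenated (13 bytes): E2 8A 89 E6 AB 9A E9 89 8C E8 B8 92 3A.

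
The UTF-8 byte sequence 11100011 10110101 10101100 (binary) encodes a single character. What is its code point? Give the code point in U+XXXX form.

Leading byte 0xE3 = 11100011 matches 1110xxxx → 3-byte sequence.
Byte 1: 0xE3 = 11100011, payload 0011 (4 bits).
Byte 2: 0xB5 = 10110101 (10xxxxxx ✓), payload 110101.
Byte 3: 0xAC = 10101100 (10xxxxxx ✓), payload 101100.
Concatenate: 0011110101101100 = 0x3D6C (16 bits → U+3D6C).

U+3D6C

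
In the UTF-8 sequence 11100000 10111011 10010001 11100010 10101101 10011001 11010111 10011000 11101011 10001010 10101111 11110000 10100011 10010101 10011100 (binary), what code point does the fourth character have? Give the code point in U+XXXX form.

Offset 0: leading byte 0xE0 = 11100000 → 3-byte char #1 = E0 BB 91.
Offset 3: leading byte 0xE2 = 11100010 → 3-byte char #2 = E2 AD 99.
Offset 6: leading byte 0xD7 = 11010111 → 2-byte char #3 = D7 98.
Offset 8: leading byte 0xEB = 11101011 → 3-byte char #4 = EB 8A AF.
Leading byte 0xEB = 11101011 matches 1110xxxx → 3-byte sequence.
Byte 1: 0xEB = 11101011, payload 1011 (4 bits).
Byte 2: 0x8A = 10001010 (10xxxxxx ✓), payload 001010.
Byte 3: 0xAF = 10101111 (10xxxxxx ✓), payload 101111.
Concatenate: 1011001010101111 = 0xB2AF (16 bits → U+B2AF).

U+B2AF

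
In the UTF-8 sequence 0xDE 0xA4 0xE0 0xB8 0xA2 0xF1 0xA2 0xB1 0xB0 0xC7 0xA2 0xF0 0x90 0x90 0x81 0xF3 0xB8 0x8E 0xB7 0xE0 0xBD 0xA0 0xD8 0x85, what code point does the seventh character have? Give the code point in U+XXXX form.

Offset 0: leading byte 0xDE = 11011110 → 2-byte char #1 = DE A4.
Offset 2: leading byte 0xE0 = 11100000 → 3-byte char #2 = E0 B8 A2.
Offset 5: leading byte 0xF1 = 11110001 → 4-byte char #3 = F1 A2 B1 B0.
Offset 9: leading byte 0xC7 = 11000111 → 2-byte char #4 = C7 A2.
Offset 11: leading byte 0xF0 = 11110000 → 4-byte char #5 = F0 90 90 81.
Offset 15: leading byte 0xF3 = 11110011 → 4-byte char #6 = F3 B8 8E B7.
Offset 19: leading byte 0xE0 = 11100000 → 3-byte char #7 = E0 BD A0.
Leading byte 0xE0 = 11100000 matches 1110xxxx → 3-byte sequence.
Byte 1: 0xE0 = 11100000, payload 0000 (4 bits).
Byte 2: 0xBD = 10111101 (10xxxxxx ✓), payload 111101.
Byte 3: 0xA0 = 10100000 (10xxxxxx ✓), payload 100000.
Concatenate: 0000111101100000 = 0xF60 (16 bits → U+0F60).

U+0F60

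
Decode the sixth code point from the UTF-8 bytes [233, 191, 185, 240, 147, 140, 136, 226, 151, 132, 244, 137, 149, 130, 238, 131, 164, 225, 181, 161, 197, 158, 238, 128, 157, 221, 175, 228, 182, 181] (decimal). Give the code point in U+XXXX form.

Offset 0: leading byte 0xE9 = 11101001 → 3-byte char #1 = E9 BF B9.
Offset 3: leading byte 0xF0 = 11110000 → 4-byte char #2 = F0 93 8C 88.
Offset 7: leading byte 0xE2 = 11100010 → 3-byte char #3 = E2 97 84.
Offset 10: leading byte 0xF4 = 11110100 → 4-byte char #4 = F4 89 95 82.
Offset 14: leading byte 0xEE = 11101110 → 3-byte char #5 = EE 83 A4.
Offset 17: leading byte 0xE1 = 11100001 → 3-byte char #6 = E1 B5 A1.
Leading byte 0xE1 = 11100001 matches 1110xxxx → 3-byte sequence.
Byte 1: 0xE1 = 11100001, payload 0001 (4 bits).
Byte 2: 0xB5 = 10110101 (10xxxxxx ✓), payload 110101.
Byte 3: 0xA1 = 10100001 (10xxxxxx ✓), payload 100001.
Concatenate: 0001110101100001 = 0x1D61 (16 bits → U+1D61).

U+1D61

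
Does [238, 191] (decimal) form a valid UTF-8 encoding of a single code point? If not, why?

invalid (sequence truncated)

Leading byte 0xEE = 11101110 → 3-byte form, but only 2 bytes are present.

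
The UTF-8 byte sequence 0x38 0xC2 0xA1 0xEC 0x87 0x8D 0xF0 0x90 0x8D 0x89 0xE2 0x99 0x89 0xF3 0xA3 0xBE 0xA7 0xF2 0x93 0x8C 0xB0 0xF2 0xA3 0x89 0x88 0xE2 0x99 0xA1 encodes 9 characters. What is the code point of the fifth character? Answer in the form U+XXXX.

Offset 0: leading byte 0x38 = 00111000 → 1-byte char #1 = 38.
Offset 1: leading byte 0xC2 = 11000010 → 2-byte char #2 = C2 A1.
Offset 3: leading byte 0xEC = 11101100 → 3-byte char #3 = EC 87 8D.
Offset 6: leading byte 0xF0 = 11110000 → 4-byte char #4 = F0 90 8D 89.
Offset 10: leading byte 0xE2 = 11100010 → 3-byte char #5 = E2 99 89.
Leading byte 0xE2 = 11100010 matches 1110xxxx → 3-byte sequence.
Byte 1: 0xE2 = 11100010, payload 0010 (4 bits).
Byte 2: 0x99 = 10011001 (10xxxxxx ✓), payload 011001.
Byte 3: 0x89 = 10001001 (10xxxxxx ✓), payload 001001.
Concatenate: 0010011001001001 = 0x2649 (16 bits → U+2649).

U+2649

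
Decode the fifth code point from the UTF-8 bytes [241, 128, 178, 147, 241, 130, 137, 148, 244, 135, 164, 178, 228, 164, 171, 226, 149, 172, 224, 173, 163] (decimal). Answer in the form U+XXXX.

Offset 0: leading byte 0xF1 = 11110001 → 4-byte char #1 = F1 80 B2 93.
Offset 4: leading byte 0xF1 = 11110001 → 4-byte char #2 = F1 82 89 94.
Offset 8: leading byte 0xF4 = 11110100 → 4-byte char #3 = F4 87 A4 B2.
Offset 12: leading byte 0xE4 = 11100100 → 3-byte char #4 = E4 A4 AB.
Offset 15: leading byte 0xE2 = 11100010 → 3-byte char #5 = E2 95 AC.
Leading byte 0xE2 = 11100010 matches 1110xxxx → 3-byte sequence.
Byte 1: 0xE2 = 11100010, payload 0010 (4 bits).
Byte 2: 0x95 = 10010101 (10xxxxxx ✓), payload 010101.
Byte 3: 0xAC = 10101100 (10xxxxxx ✓), payload 101100.
Concatenate: 0010010101101100 = 0x256C (16 bits → U+256C).

U+256C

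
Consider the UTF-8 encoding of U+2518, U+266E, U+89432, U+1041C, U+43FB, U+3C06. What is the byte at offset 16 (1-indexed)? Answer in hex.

1-indexed offset 16 is 0-indexed offset 15.
U+2518 → 3-byte form E2 94 98 at offsets 0–2.
U+266E → 3-byte form E2 99 AE at offsets 3–5.
U+89432 → 4-byte form F2 89 90 B2 at offsets 6–9.
U+1041C → 4-byte form F0 90 90 9C at offsets 10–13.
U+43FB → 3-byte form E4 8F BB at offsets 14–16.
Offset 15 falls in char 5's range; it's byte 2 of E4 8F BB = 0x8F.

0x8F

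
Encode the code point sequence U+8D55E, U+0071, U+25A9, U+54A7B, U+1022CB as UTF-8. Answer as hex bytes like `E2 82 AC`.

F2 8D 95 9E 71 E2 96 A9 F1 94 A9 BB F4 82 8B 8B

U+8D55E: 4-byte form → F2 8D 95 9E.
U+0071: 1-byte form → 71.
U+25A9: 3-byte form → E2 96 A9.
U+54A7B: 4-byte form → F1 94 A9 BB.
U+1022CB: 4-byte form → F4 82 8B 8B.
Concatenated (16 bytes): F2 8D 95 9E 71 E2 96 A9 F1 94 A9 BB F4 82 8B 8B.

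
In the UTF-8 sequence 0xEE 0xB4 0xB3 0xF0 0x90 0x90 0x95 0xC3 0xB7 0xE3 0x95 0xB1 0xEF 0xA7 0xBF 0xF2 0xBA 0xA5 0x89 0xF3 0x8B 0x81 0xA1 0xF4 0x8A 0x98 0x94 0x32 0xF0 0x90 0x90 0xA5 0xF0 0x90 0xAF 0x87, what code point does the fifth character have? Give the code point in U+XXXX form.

Offset 0: leading byte 0xEE = 11101110 → 3-byte char #1 = EE B4 B3.
Offset 3: leading byte 0xF0 = 11110000 → 4-byte char #2 = F0 90 90 95.
Offset 7: leading byte 0xC3 = 11000011 → 2-byte char #3 = C3 B7.
Offset 9: leading byte 0xE3 = 11100011 → 3-byte char #4 = E3 95 B1.
Offset 12: leading byte 0xEF = 11101111 → 3-byte char #5 = EF A7 BF.
Leading byte 0xEF = 11101111 matches 1110xxxx → 3-byte sequence.
Byte 1: 0xEF = 11101111, payload 1111 (4 bits).
Byte 2: 0xA7 = 10100111 (10xxxxxx ✓), payload 100111.
Byte 3: 0xBF = 10111111 (10xxxxxx ✓), payload 111111.
Concatenate: 1111100111111111 = 0xF9FF (16 bits → U+F9FF).

U+F9FF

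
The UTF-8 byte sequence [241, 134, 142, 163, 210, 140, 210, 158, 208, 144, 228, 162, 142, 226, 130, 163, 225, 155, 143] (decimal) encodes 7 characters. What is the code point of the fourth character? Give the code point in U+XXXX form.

U+0410

Offset 0: leading byte 0xF1 = 11110001 → 4-byte char #1 = F1 86 8E A3.
Offset 4: leading byte 0xD2 = 11010010 → 2-byte char #2 = D2 8C.
Offset 6: leading byte 0xD2 = 11010010 → 2-byte char #3 = D2 9E.
Offset 8: leading byte 0xD0 = 11010000 → 2-byte char #4 = D0 90.
Leading byte 0xD0 = 11010000 matches 110xxxxx → 2-byte sequence.
Byte 1: 0xD0 = 11010000, payload 10000 (5 bits).
Byte 2: 0x90 = 10010000 (10xxxxxx ✓), payload 010000.
Concatenate: 10000010000 = 0x410 (11 bits → U+0410).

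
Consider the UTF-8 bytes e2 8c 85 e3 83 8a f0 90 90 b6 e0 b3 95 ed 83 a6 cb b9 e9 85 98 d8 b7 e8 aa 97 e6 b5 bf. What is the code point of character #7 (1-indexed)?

Offset 0: leading byte 0xE2 = 11100010 → 3-byte char #1 = E2 8C 85.
Offset 3: leading byte 0xE3 = 11100011 → 3-byte char #2 = E3 83 8A.
Offset 6: leading byte 0xF0 = 11110000 → 4-byte char #3 = F0 90 90 B6.
Offset 10: leading byte 0xE0 = 11100000 → 3-byte char #4 = E0 B3 95.
Offset 13: leading byte 0xED = 11101101 → 3-byte char #5 = ED 83 A6.
Offset 16: leading byte 0xCB = 11001011 → 2-byte char #6 = CB B9.
Offset 18: leading byte 0xE9 = 11101001 → 3-byte char #7 = E9 85 98.
Leading byte 0xE9 = 11101001 matches 1110xxxx → 3-byte sequence.
Byte 1: 0xE9 = 11101001, payload 1001 (4 bits).
Byte 2: 0x85 = 10000101 (10xxxxxx ✓), payload 000101.
Byte 3: 0x98 = 10011000 (10xxxxxx ✓), payload 011000.
Concatenate: 1001000101011000 = 0x9158 (16 bits → U+9158).

U+9158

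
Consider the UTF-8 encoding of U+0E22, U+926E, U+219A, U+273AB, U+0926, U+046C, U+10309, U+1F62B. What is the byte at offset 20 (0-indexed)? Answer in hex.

0x8C

U+0E22 → 3-byte form E0 B8 A2 at offsets 0–2.
U+926E → 3-byte form E9 89 AE at offsets 3–5.
U+219A → 3-byte form E2 86 9A at offsets 6–8.
U+273AB → 4-byte form F0 A7 8E AB at offsets 9–12.
U+0926 → 3-byte form E0 A4 A6 at offsets 13–15.
U+046C → 2-byte form D1 AC at offsets 16–17.
U+10309 → 4-byte form F0 90 8C 89 at offsets 18–21.
Offset 20 falls in char 7's range; it's byte 3 of F0 90 8C 89 = 0x8C.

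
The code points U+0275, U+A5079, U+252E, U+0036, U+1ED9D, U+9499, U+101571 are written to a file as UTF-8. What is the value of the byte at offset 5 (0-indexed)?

0xB9

U+0275 → 2-byte form C9 B5 at offsets 0–1.
U+A5079 → 4-byte form F2 A5 81 B9 at offsets 2–5.
Offset 5 falls in char 2's range; it's byte 4 of F2 A5 81 B9 = 0xB9.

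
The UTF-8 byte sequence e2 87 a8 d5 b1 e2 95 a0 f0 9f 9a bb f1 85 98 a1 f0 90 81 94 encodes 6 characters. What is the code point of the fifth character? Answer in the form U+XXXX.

Offset 0: leading byte 0xE2 = 11100010 → 3-byte char #1 = E2 87 A8.
Offset 3: leading byte 0xD5 = 11010101 → 2-byte char #2 = D5 B1.
Offset 5: leading byte 0xE2 = 11100010 → 3-byte char #3 = E2 95 A0.
Offset 8: leading byte 0xF0 = 11110000 → 4-byte char #4 = F0 9F 9A BB.
Offset 12: leading byte 0xF1 = 11110001 → 4-byte char #5 = F1 85 98 A1.
Leading byte 0xF1 = 11110001 matches 11110xxx → 4-byte sequence.
Byte 1: 0xF1 = 11110001, payload 001 (3 bits).
Byte 2: 0x85 = 10000101 (10xxxxxx ✓), payload 000101.
Byte 3: 0x98 = 10011000 (10xxxxxx ✓), payload 011000.
Byte 4: 0xA1 = 10100001 (10xxxxxx ✓), payload 100001.
Concatenate: 001000101011000100001 = 0x45621 (21 bits → U+45621).

U+45621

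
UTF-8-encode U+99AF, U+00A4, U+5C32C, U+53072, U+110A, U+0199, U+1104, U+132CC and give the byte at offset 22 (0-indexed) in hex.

0x93

U+99AF → 3-byte form E9 A6 AF at offsets 0–2.
U+00A4 → 2-byte form C2 A4 at offsets 3–4.
U+5C32C → 4-byte form F1 9C 8C AC at offsets 5–8.
U+53072 → 4-byte form F1 93 81 B2 at offsets 9–12.
U+110A → 3-byte form E1 84 8A at offsets 13–15.
U+0199 → 2-byte form C6 99 at offsets 16–17.
U+1104 → 3-byte form E1 84 84 at offsets 18–20.
U+132CC → 4-byte form F0 93 8B 8C at offsets 21–24.
Offset 22 falls in char 8's range; it's byte 2 of F0 93 8B 8C = 0x93.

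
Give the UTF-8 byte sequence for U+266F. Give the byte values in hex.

E2 99 AF

U+266F = 0x266F = 9839 decimal. In range U+0800–U+FFFF → 3-byte form: 1110xxxx 10xxxxxx 10xxxxxx.
Binary (16 bits): 0010011001101111.
Split 4+6+6: 0010 | 011001 | 101111.
Byte 1: 11100010 = 0xE2.
Byte 2: 10011001 = 0x99.
Byte 3: 10101111 = 0xAF.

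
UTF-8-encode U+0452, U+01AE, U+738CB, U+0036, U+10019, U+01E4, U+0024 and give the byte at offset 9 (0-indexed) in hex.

0xF0

U+0452 → 2-byte form D1 92 at offsets 0–1.
U+01AE → 2-byte form C6 AE at offsets 2–3.
U+738CB → 4-byte form F1 B3 A3 8B at offsets 4–7.
U+0036 → 1-byte form 36 at offsets 8–8.
U+10019 → 4-byte form F0 90 80 99 at offsets 9–12.
Offset 9 falls in char 5's range; it's byte 1 of F0 90 80 99 = 0xF0.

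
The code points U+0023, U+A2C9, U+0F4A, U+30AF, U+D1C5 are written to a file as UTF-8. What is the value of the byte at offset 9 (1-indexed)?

0x82

1-indexed offset 9 is 0-indexed offset 8.
U+0023 → 1-byte form 23 at offsets 0–0.
U+A2C9 → 3-byte form EA 8B 89 at offsets 1–3.
U+0F4A → 3-byte form E0 BD 8A at offsets 4–6.
U+30AF → 3-byte form E3 82 AF at offsets 7–9.
Offset 8 falls in char 4's range; it's byte 2 of E3 82 AF = 0x82.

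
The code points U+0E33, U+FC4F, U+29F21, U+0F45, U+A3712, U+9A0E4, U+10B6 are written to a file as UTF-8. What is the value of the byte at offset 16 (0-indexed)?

0x92

U+0E33 → 3-byte form E0 B8 B3 at offsets 0–2.
U+FC4F → 3-byte form EF B1 8F at offsets 3–5.
U+29F21 → 4-byte form F0 A9 BC A1 at offsets 6–9.
U+0F45 → 3-byte form E0 BD 85 at offsets 10–12.
U+A3712 → 4-byte form F2 A3 9C 92 at offsets 13–16.
Offset 16 falls in char 5's range; it's byte 4 of F2 A3 9C 92 = 0x92.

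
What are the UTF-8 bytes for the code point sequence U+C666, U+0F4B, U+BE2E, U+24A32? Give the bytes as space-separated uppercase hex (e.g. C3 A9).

U+C666: 3-byte form → EC 99 A6.
U+0F4B: 3-byte form → E0 BD 8B.
U+BE2E: 3-byte form → EB B8 AE.
U+24A32: 4-byte form → F0 A4 A8 B2.
Concatenated (13 bytes): EC 99 A6 E0 BD 8B EB B8 AE F0 A4 A8 B2.

EC 99 A6 E0 BD 8B EB B8 AE F0 A4 A8 B2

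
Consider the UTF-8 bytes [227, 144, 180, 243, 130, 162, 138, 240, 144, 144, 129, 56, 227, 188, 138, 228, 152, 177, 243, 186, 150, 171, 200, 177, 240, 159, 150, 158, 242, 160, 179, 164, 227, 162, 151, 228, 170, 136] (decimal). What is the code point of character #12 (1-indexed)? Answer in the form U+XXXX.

U+4A88

Offset 0: leading byte 0xE3 = 11100011 → 3-byte char #1 = E3 90 B4.
Offset 3: leading byte 0xF3 = 11110011 → 4-byte char #2 = F3 82 A2 8A.
Offset 7: leading byte 0xF0 = 11110000 → 4-byte char #3 = F0 90 90 81.
Offset 11: leading byte 0x38 = 00111000 → 1-byte char #4 = 38.
Offset 12: leading byte 0xE3 = 11100011 → 3-byte char #5 = E3 BC 8A.
Offset 15: leading byte 0xE4 = 11100100 → 3-byte char #6 = E4 98 B1.
Offset 18: leading byte 0xF3 = 11110011 → 4-byte char #7 = F3 BA 96 AB.
Offset 22: leading byte 0xC8 = 11001000 → 2-byte char #8 = C8 B1.
Offset 24: leading byte 0xF0 = 11110000 → 4-byte char #9 = F0 9F 96 9E.
Offset 28: leading byte 0xF2 = 11110010 → 4-byte char #10 = F2 A0 B3 A4.
Offset 32: leading byte 0xE3 = 11100011 → 3-byte char #11 = E3 A2 97.
Offset 35: leading byte 0xE4 = 11100100 → 3-byte char #12 = E4 AA 88.
Leading byte 0xE4 = 11100100 matches 1110xxxx → 3-byte sequence.
Byte 1: 0xE4 = 11100100, payload 0100 (4 bits).
Byte 2: 0xAA = 10101010 (10xxxxxx ✓), payload 101010.
Byte 3: 0x88 = 10001000 (10xxxxxx ✓), payload 001000.
Concatenate: 0100101010001000 = 0x4A88 (16 bits → U+4A88).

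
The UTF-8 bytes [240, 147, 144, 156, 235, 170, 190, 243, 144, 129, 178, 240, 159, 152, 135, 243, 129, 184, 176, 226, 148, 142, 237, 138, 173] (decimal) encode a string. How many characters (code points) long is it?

7

Byte at offset 0: 0xF0 = 11110000 → 4-byte char (#1). Advance 4.
Byte at offset 4: 0xEB = 11101011 → 3-byte char (#2). Advance 3.
Byte at offset 7: 0xF3 = 11110011 → 4-byte char (#3). Advance 4.
Byte at offset 11: 0xF0 = 11110000 → 4-byte char (#4). Advance 4.
Byte at offset 15: 0xF3 = 11110011 → 4-byte char (#5). Advance 4.
Byte at offset 19: 0xE2 = 11100010 → 3-byte char (#6). Advance 3.
Byte at offset 22: 0xED = 11101101 → 3-byte char (#7). Advance 3.
Reached end at offset 25 after 7 code points.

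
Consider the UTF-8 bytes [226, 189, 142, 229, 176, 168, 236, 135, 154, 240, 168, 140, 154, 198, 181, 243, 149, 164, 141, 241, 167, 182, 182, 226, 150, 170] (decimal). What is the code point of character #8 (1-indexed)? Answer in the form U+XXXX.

Offset 0: leading byte 0xE2 = 11100010 → 3-byte char #1 = E2 BD 8E.
Offset 3: leading byte 0xE5 = 11100101 → 3-byte char #2 = E5 B0 A8.
Offset 6: leading byte 0xEC = 11101100 → 3-byte char #3 = EC 87 9A.
Offset 9: leading byte 0xF0 = 11110000 → 4-byte char #4 = F0 A8 8C 9A.
Offset 13: leading byte 0xC6 = 11000110 → 2-byte char #5 = C6 B5.
Offset 15: leading byte 0xF3 = 11110011 → 4-byte char #6 = F3 95 A4 8D.
Offset 19: leading byte 0xF1 = 11110001 → 4-byte char #7 = F1 A7 B6 B6.
Offset 23: leading byte 0xE2 = 11100010 → 3-byte char #8 = E2 96 AA.
Leading byte 0xE2 = 11100010 matches 1110xxxx → 3-byte sequence.
Byte 1: 0xE2 = 11100010, payload 0010 (4 bits).
Byte 2: 0x96 = 10010110 (10xxxxxx ✓), payload 010110.
Byte 3: 0xAA = 10101010 (10xxxxxx ✓), payload 101010.
Concatenate: 0010010110101010 = 0x25AA (16 bits → U+25AA).

U+25AA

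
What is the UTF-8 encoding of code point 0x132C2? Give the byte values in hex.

U+132C2 = 0x132C2 = 78530 decimal. In range U+10000–U+10FFFF → 4-byte form: 11110xxx 10xxxxxx 10xxxxxx 10xxxxxx.
Binary (21 bits): 000010011001011000010.
Split 3+6+6+6: 000 | 010011 | 001011 | 000010.
Byte 1: 11110000 = 0xF0.
Byte 2: 10010011 = 0x93.
Byte 3: 10001011 = 0x8B.
Byte 4: 10000010 = 0x82.

F0 93 8B 82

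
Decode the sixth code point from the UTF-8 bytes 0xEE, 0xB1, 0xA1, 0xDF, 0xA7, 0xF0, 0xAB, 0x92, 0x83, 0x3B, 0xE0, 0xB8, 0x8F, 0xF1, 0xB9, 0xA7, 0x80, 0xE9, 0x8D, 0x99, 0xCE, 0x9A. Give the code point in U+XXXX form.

U+799C0

Offset 0: leading byte 0xEE = 11101110 → 3-byte char #1 = EE B1 A1.
Offset 3: leading byte 0xDF = 11011111 → 2-byte char #2 = DF A7.
Offset 5: leading byte 0xF0 = 11110000 → 4-byte char #3 = F0 AB 92 83.
Offset 9: leading byte 0x3B = 00111011 → 1-byte char #4 = 3B.
Offset 10: leading byte 0xE0 = 11100000 → 3-byte char #5 = E0 B8 8F.
Offset 13: leading byte 0xF1 = 11110001 → 4-byte char #6 = F1 B9 A7 80.
Leading byte 0xF1 = 11110001 matches 11110xxx → 4-byte sequence.
Byte 1: 0xF1 = 11110001, payload 001 (3 bits).
Byte 2: 0xB9 = 10111001 (10xxxxxx ✓), payload 111001.
Byte 3: 0xA7 = 10100111 (10xxxxxx ✓), payload 100111.
Byte 4: 0x80 = 10000000 (10xxxxxx ✓), payload 000000.
Concatenate: 001111001100111000000 = 0x799C0 (21 bits → U+799C0).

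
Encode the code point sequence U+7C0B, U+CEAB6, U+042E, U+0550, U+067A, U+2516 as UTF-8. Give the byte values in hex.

E7 B0 8B F3 8E AA B6 D0 AE D5 90 D9 BA E2 94 96

U+7C0B: 3-byte form → E7 B0 8B.
U+CEAB6: 4-byte form → F3 8E AA B6.
U+042E: 2-byte form → D0 AE.
U+0550: 2-byte form → D5 90.
U+067A: 2-byte form → D9 BA.
U+2516: 3-byte form → E2 94 96.
Concatenated (16 bytes): E7 B0 8B F3 8E AA B6 D0 AE D5 90 D9 BA E2 94 96.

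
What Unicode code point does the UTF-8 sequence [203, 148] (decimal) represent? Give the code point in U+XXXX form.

Leading byte 0xCB = 11001011 matches 110xxxxx → 2-byte sequence.
Byte 1: 0xCB = 11001011, payload 01011 (5 bits).
Byte 2: 0x94 = 10010100 (10xxxxxx ✓), payload 010100.
Concatenate: 01011010100 = 0x2D4 (11 bits → U+02D4).

U+02D4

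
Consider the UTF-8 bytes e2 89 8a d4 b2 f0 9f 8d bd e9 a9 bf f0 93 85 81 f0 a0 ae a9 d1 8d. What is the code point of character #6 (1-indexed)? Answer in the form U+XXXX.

Offset 0: leading byte 0xE2 = 11100010 → 3-byte char #1 = E2 89 8A.
Offset 3: leading byte 0xD4 = 11010100 → 2-byte char #2 = D4 B2.
Offset 5: leading byte 0xF0 = 11110000 → 4-byte char #3 = F0 9F 8D BD.
Offset 9: leading byte 0xE9 = 11101001 → 3-byte char #4 = E9 A9 BF.
Offset 12: leading byte 0xF0 = 11110000 → 4-byte char #5 = F0 93 85 81.
Offset 16: leading byte 0xF0 = 11110000 → 4-byte char #6 = F0 A0 AE A9.
Leading byte 0xF0 = 11110000 matches 11110xxx → 4-byte sequence.
Byte 1: 0xF0 = 11110000, payload 000 (3 bits).
Byte 2: 0xA0 = 10100000 (10xxxxxx ✓), payload 100000.
Byte 3: 0xAE = 10101110 (10xxxxxx ✓), payload 101110.
Byte 4: 0xA9 = 10101001 (10xxxxxx ✓), payload 101001.
Concatenate: 000100000101110101001 = 0x20BA9 (21 bits → U+20BA9).

U+20BA9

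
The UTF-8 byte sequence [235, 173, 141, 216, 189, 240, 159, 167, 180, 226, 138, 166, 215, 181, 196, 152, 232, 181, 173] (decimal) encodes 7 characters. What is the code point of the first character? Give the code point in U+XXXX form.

Offset 0: leading byte 0xEB = 11101011 → 3-byte char #1 = EB AD 8D.
Leading byte 0xEB = 11101011 matches 1110xxxx → 3-byte sequence.
Byte 1: 0xEB = 11101011, payload 1011 (4 bits).
Byte 2: 0xAD = 10101101 (10xxxxxx ✓), payload 101101.
Byte 3: 0x8D = 10001101 (10xxxxxx ✓), payload 001101.
Concatenate: 1011101101001101 = 0xBB4D (16 bits → U+BB4D).

U+BB4D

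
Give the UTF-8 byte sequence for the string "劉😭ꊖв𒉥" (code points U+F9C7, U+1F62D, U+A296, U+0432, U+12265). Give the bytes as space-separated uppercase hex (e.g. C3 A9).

U+F9C7: 3-byte form → EF A7 87.
U+1F62D: 4-byte form → F0 9F 98 AD.
U+A296: 3-byte form → EA 8A 96.
U+0432: 2-byte form → D0 B2.
U+12265: 4-byte form → F0 92 89 A5.
Concatenated (16 bytes): EF A7 87 F0 9F 98 AD EA 8A 96 D0 B2 F0 92 89 A5.

EF A7 87 F0 9F 98 AD EA 8A 96 D0 B2 F0 92 89 A5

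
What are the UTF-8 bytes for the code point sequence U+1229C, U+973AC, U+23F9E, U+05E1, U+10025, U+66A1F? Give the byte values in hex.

F0 92 8A 9C F2 97 8E AC F0 A3 BE 9E D7 A1 F0 90 80 A5 F1 A6 A8 9F

U+1229C: 4-byte form → F0 92 8A 9C.
U+973AC: 4-byte form → F2 97 8E AC.
U+23F9E: 4-byte form → F0 A3 BE 9E.
U+05E1: 2-byte form → D7 A1.
U+10025: 4-byte form → F0 90 80 A5.
U+66A1F: 4-byte form → F1 A6 A8 9F.
Concatenated (22 bytes): F0 92 8A 9C F2 97 8E AC F0 A3 BE 9E D7 A1 F0 90 80 A5 F1 A6 A8 9F.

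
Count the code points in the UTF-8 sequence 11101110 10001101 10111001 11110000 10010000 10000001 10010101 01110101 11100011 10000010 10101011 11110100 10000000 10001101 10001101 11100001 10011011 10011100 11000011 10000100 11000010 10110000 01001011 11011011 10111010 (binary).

10

Byte at offset 0: 0xEE = 11101110 → 3-byte char (#1). Advance 3.
Byte at offset 3: 0xF0 = 11110000 → 4-byte char (#2). Advance 4.
Byte at offset 7: 0x75 = 01110101 → 1-byte char (#3). Advance 1.
Byte at offset 8: 0xE3 = 11100011 → 3-byte char (#4). Advance 3.
Byte at offset 11: 0xF4 = 11110100 → 4-byte char (#5). Advance 4.
Byte at offset 15: 0xE1 = 11100001 → 3-byte char (#6). Advance 3.
Byte at offset 18: 0xC3 = 11000011 → 2-byte char (#7). Advance 2.
Byte at offset 20: 0xC2 = 11000010 → 2-byte char (#8). Advance 2.
Byte at offset 22: 0x4B = 01001011 → 1-byte char (#9). Advance 1.
Byte at offset 23: 0xDB = 11011011 → 2-byte char (#10). Advance 2.
Reached end at offset 25 after 10 code points.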